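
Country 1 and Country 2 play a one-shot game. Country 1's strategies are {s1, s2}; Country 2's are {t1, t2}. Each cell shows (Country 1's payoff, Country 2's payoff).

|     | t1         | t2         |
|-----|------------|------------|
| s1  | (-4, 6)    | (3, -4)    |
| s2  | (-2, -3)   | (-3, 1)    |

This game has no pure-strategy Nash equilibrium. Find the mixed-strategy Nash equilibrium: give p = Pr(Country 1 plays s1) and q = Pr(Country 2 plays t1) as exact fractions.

p = 2/7, q = 3/4

In a mixed NE each player is indifferent between their pure strategies, so the opponent's mix sets the indifference.
Country 2 indifferent between t1 and t2: p·6 + (1−p)·(-3) = p·(-4) + (1−p)·1 ⟹ (-3) + 9p = 1 + (-5)p ⟹ p = 2/7.
Country 1 indifferent between s1 and s2: q·(-4) + (1−q)·3 = q·(-2) + (1−q)·(-3) ⟹ 3 + (-7)q = (-3) + 1q ⟹ q = 3/4.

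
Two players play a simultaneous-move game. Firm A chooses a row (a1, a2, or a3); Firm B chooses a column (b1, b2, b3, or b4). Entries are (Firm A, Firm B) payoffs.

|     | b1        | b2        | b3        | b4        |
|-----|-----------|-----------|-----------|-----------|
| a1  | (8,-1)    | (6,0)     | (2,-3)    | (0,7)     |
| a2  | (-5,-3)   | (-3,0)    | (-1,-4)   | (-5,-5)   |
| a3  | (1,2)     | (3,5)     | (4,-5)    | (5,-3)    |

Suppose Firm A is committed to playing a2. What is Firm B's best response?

With Firm A fixed at a2, Firm B's payoffs are: b1 → -3, b2 → 0, b3 → -4, b4 → -5.
The maximum is 0, achieved by b2.

b2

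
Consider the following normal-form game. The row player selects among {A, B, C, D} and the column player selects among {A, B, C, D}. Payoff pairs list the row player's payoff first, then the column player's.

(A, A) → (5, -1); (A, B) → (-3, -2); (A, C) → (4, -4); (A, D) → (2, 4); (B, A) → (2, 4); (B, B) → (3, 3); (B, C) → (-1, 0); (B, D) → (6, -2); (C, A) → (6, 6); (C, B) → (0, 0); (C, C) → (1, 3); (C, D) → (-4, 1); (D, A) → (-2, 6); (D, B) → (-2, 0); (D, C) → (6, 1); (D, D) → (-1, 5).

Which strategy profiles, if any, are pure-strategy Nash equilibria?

A profile is a Nash equilibrium when each player is best-responding to the other.
The row player's best responses — vs A: C (payoff 6); vs B: B (payoff 3); vs C: D (payoff 6); vs D: B (payoff 6).
The column player's best responses — vs A: D (payoff 4); vs B: A (payoff 4); vs C: A (payoff 6); vs D: A (payoff 6).
The only mutual best response is (C, A); neither player gains by switching there.

(C, A)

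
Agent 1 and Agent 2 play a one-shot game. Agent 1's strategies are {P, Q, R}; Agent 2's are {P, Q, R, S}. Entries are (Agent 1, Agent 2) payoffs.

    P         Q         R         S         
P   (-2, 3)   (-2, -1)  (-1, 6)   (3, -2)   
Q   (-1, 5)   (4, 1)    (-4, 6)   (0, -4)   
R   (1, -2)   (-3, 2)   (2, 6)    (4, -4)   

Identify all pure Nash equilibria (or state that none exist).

(R, R)

A profile is a Nash equilibrium when each player is best-responding to the other.
Agent 1's best responses — vs P: R (payoff 1); vs Q: Q (payoff 4); vs R: R (payoff 2); vs S: R (payoff 4).
Agent 2's best responses — vs P: R (payoff 6); vs Q: R (payoff 6); vs R: R (payoff 6).
The only mutual best response is (R, R); neither player gains by switching there.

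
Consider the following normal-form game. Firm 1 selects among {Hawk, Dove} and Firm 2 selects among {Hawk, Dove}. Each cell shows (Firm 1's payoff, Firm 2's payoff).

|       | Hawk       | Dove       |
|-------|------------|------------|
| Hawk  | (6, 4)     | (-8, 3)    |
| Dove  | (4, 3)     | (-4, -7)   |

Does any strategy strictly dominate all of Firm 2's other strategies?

Check whether one of Firm 2's strategies beats all alternatives regardless of what the opponent does.
Hawk strictly dominates: vs Hawk: 4 > 3; vs Dove: 3 > -7.

Hawk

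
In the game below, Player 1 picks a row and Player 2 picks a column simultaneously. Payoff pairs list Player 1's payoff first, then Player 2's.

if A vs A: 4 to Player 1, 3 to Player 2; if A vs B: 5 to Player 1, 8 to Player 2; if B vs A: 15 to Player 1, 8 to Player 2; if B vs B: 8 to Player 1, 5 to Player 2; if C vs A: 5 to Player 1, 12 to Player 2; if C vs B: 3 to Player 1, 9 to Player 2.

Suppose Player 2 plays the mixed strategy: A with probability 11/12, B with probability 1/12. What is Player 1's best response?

B

Player 1's best reply maximizes expected payoff against the mix.
A: (11/12)·4 + (1/12)·5 = 49/12
B: (11/12)·15 + (1/12)·8 = 173/12
C: (11/12)·5 + (1/12)·3 = 29/6
Highest expected payoff is 173/12, from B.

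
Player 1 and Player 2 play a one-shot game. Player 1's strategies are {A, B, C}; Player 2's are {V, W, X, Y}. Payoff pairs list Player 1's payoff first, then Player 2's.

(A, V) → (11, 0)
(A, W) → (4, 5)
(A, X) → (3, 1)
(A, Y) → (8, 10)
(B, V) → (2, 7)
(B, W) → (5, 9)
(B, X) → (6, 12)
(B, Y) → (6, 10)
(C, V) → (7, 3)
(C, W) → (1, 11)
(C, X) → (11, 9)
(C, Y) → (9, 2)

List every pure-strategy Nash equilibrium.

A profile is a Nash equilibrium when each player is best-responding to the other.
Player 1's best responses — vs V: A (payoff 11); vs W: B (payoff 5); vs X: C (payoff 11); vs Y: C (payoff 9).
Player 2's best responses — vs A: Y (payoff 10); vs B: X (payoff 12); vs C: W (payoff 11).
No cell has both players best-responding. For instance, Player 1's best reply to Y is C, but against C Player 2 prefers W over Y.

None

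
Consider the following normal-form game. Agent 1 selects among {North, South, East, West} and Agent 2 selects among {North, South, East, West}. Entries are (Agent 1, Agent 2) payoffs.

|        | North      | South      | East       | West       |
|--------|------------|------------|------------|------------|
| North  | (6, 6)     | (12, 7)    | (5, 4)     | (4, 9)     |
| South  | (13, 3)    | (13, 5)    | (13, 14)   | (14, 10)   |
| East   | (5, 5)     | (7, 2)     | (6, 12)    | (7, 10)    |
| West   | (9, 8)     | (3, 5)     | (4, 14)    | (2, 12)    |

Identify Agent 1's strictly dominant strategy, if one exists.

A strategy is strictly dominant if it gives Agent 1 a strictly higher payoff than every other strategy, against every choice by the opponent.
South strictly dominates: vs North: 13 > each of {6, 5, 9}; vs South: 13 > each of {12, 7, 3}; vs East: 13 > each of {5, 6, 4}; vs West: 14 > each of {4, 7, 2}.

South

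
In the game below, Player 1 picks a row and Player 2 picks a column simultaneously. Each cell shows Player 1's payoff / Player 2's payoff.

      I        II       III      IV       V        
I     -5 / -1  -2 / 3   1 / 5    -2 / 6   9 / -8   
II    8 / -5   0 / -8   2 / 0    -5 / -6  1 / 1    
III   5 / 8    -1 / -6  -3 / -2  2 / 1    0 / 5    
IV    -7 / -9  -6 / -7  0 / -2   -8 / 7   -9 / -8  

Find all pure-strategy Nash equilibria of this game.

None

Find each player's best response to every opponent strategy; NE are the intersections.
Player 1's best responses — vs I: II (payoff 8); vs II: II (payoff 0); vs III: II (payoff 2); vs IV: III (payoff 2); vs V: I (payoff 9).
Player 2's best responses — vs I: IV (payoff 6); vs II: V (payoff 1); vs III: I (payoff 8); vs IV: IV (payoff 7).
No cell has both players best-responding. For instance, Player 1's best reply to II is II, but against II Player 2 prefers V over II.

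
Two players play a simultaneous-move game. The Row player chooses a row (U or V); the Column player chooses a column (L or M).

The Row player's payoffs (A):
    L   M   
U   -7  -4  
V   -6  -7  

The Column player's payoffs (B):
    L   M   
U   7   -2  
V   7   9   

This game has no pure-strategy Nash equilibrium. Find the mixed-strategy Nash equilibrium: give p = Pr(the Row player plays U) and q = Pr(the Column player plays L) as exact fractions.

p = 2/11, q = 3/4

In a mixed NE each player is indifferent between their pure strategies, so the opponent's mix sets the indifference.
The Column player indifferent between L and M: p·7 + (1−p)·7 = p·(-2) + (1−p)·9 ⟹ 7 + 0p = 9 + (-11)p ⟹ p = 2/11.
The Row player indifferent between U and V: q·(-7) + (1−q)·(-4) = q·(-6) + (1−q)·(-7) ⟹ (-4) + (-3)q = (-7) + 1q ⟹ q = 3/4.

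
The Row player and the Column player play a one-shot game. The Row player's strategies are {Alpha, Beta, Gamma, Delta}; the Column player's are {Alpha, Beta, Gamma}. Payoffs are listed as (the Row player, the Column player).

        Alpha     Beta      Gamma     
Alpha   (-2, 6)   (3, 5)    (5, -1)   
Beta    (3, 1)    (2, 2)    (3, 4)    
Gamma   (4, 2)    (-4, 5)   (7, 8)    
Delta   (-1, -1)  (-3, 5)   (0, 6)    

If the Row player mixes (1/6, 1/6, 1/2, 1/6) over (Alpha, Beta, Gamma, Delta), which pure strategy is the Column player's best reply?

The Column player's best reply maximizes expected payoff against the mix.
Alpha: (1/6)·6 + (1/6)·1 + (1/2)·2 + (1/6)·(-1) = 2
Beta: (1/6)·5 + (1/6)·2 + (1/2)·5 + (1/6)·5 = 9/2
Gamma: (1/6)·(-1) + (1/6)·4 + (1/2)·8 + (1/6)·6 = 11/2
Highest expected payoff is 11/2, from Gamma.

Gamma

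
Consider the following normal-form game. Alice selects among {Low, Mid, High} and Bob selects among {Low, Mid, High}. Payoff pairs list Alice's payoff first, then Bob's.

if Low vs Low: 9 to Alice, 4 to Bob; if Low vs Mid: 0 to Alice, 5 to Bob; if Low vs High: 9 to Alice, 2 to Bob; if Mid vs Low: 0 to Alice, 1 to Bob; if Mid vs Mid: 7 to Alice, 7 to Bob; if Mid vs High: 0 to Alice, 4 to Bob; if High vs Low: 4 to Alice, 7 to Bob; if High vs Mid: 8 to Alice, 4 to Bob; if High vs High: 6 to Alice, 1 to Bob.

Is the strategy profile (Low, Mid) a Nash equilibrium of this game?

Holding Bob at Mid: Alice gets 0 from Low but could get 8 by switching to High. Alice has a profitable deviation.

No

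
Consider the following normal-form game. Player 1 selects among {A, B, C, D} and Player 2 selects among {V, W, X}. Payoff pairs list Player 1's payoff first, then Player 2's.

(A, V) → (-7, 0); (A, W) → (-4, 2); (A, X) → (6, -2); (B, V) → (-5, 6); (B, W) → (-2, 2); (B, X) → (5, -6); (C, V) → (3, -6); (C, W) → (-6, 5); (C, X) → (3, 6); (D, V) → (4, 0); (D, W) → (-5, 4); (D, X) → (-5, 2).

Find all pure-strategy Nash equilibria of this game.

No pure-strategy Nash equilibrium

Check mutual best responses: a cell is a NE iff neither player can gain by unilaterally deviating.
Player 1's best responses — vs V: D (payoff 4); vs W: B (payoff -2); vs X: A (payoff 6).
Player 2's best responses — vs A: W (payoff 2); vs B: V (payoff 6); vs C: X (payoff 6); vs D: W (payoff 4).
No cell has both players best-responding. For instance, Player 1's best reply to X is A, but against A Player 2 prefers W over X.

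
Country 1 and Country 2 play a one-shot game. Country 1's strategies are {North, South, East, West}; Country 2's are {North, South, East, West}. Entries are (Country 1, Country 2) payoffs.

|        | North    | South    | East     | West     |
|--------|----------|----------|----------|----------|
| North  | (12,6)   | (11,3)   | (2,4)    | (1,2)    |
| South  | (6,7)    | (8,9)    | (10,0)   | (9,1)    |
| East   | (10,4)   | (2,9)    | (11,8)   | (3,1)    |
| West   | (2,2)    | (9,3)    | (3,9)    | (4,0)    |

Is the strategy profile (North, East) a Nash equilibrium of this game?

No

Holding Country 2 at East: Country 1 gets 2 from North but could get 11 by switching to East. Country 1 has a profitable deviation.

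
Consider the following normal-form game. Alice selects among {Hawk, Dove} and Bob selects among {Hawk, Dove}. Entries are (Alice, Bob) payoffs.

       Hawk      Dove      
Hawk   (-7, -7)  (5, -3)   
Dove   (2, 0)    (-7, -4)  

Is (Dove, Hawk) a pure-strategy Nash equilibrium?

Yes

Holding Bob at Hawk: Alice gets 2 from Dove, versus -7 from Hawk. No profitable deviation for Alice.
Holding Alice at Dove: Bob gets 0 from Hawk, versus -4 from Dove. No profitable deviation for Bob either.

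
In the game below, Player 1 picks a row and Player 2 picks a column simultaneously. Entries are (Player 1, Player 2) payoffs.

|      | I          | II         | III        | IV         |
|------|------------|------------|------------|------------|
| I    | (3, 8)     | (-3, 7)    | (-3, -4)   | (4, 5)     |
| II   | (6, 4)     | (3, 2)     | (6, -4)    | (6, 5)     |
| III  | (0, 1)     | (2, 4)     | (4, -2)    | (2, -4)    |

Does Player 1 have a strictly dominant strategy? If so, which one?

A strategy is strictly dominant if it gives Player 1 a strictly higher payoff than every other strategy, against every choice by the opponent.
II strictly dominates: vs I: 6 > each of {3, 0}; vs II: 3 > each of {-3, 2}; vs III: 6 > each of {-3, 4}; vs IV: 6 > each of {4, 2}.

II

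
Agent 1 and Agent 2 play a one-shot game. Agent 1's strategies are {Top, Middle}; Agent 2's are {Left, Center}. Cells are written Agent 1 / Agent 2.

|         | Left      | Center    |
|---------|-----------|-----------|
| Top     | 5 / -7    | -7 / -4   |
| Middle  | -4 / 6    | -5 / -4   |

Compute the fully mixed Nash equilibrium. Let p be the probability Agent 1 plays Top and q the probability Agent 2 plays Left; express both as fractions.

In a mixed NE each player is indifferent between their pure strategies, so the opponent's mix sets the indifference.
Agent 2 indifferent between Left and Center: p·(-7) + (1−p)·6 = p·(-4) + (1−p)·(-4) ⟹ 6 + (-13)p = (-4) + 0p ⟹ p = 10/13.
Agent 1 indifferent between Top and Middle: q·5 + (1−q)·(-7) = q·(-4) + (1−q)·(-5) ⟹ (-7) + 12q = (-5) + 1q ⟹ q = 2/11.

p = 10/13, q = 2/11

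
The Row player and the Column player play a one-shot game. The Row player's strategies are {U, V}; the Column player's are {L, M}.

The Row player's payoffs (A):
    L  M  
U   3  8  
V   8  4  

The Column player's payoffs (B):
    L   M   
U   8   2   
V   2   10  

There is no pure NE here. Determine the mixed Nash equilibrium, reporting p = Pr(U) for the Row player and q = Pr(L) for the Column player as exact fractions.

In a mixed NE each player is indifferent between their pure strategies, so the opponent's mix sets the indifference.
The Column player indifferent between L and M: p·8 + (1−p)·2 = p·2 + (1−p)·10 ⟹ 2 + 6p = 10 + (-8)p ⟹ p = 4/7.
The Row player indifferent between U and V: q·3 + (1−q)·8 = q·8 + (1−q)·4 ⟹ 8 + (-5)q = 4 + 4q ⟹ q = 4/9.

p = 4/7, q = 4/9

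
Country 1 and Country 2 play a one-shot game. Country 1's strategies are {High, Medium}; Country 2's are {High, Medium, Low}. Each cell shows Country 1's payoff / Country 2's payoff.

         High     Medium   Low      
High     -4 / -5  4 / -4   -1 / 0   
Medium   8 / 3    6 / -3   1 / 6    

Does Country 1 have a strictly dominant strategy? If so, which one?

A strategy is strictly dominant if it gives Country 1 a strictly higher payoff than every other strategy, against every choice by the opponent.
Medium strictly dominates: vs High: 8 > -4; vs Medium: 6 > 4; vs Low: 1 > -1.

Medium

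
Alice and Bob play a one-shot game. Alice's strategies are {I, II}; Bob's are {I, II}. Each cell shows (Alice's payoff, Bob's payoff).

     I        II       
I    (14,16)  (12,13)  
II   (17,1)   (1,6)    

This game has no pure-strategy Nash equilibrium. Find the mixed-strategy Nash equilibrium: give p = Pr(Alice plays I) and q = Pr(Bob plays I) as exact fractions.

p = 5/8, q = 11/14

In a mixed NE each player is indifferent between their pure strategies, so the opponent's mix sets the indifference.
Bob indifferent between I and II: p·16 + (1−p)·1 = p·13 + (1−p)·6 ⟹ 1 + 15p = 6 + 7p ⟹ p = 5/8.
Alice indifferent between I and II: q·14 + (1−q)·12 = q·17 + (1−q)·1 ⟹ 12 + 2q = 1 + 16q ⟹ q = 11/14.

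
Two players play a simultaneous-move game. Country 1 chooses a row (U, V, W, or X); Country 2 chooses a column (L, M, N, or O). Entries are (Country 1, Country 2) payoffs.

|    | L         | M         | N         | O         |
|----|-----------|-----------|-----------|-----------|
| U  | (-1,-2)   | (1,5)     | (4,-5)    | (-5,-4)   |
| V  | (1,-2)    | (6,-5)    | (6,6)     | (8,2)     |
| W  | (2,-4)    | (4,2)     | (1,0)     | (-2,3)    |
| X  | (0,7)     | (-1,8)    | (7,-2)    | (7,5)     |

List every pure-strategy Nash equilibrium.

Check mutual best responses: a cell is a NE iff neither player can gain by unilaterally deviating.
Country 1's best responses — vs L: W (payoff 2); vs M: V (payoff 6); vs N: X (payoff 7); vs O: V (payoff 8).
Country 2's best responses — vs U: M (payoff 5); vs V: N (payoff 6); vs W: O (payoff 3); vs X: M (payoff 8).
No cell has both players best-responding. For instance, Country 1's best reply to L is W, but against W Country 2 prefers O over L.

None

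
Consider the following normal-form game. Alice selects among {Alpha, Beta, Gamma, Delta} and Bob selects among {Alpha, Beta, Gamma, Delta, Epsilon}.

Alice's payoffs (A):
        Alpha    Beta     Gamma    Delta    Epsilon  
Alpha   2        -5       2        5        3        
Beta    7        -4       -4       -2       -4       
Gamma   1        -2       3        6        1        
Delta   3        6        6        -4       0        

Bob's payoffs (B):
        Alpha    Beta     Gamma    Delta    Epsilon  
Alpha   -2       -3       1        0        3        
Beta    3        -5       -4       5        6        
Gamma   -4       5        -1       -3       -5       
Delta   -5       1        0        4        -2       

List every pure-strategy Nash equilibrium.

A profile is a Nash equilibrium when each player is best-responding to the other.
Alice's best responses — vs Alpha: Beta (payoff 7); vs Beta: Delta (payoff 6); vs Gamma: Delta (payoff 6); vs Delta: Gamma (payoff 6); vs Epsilon: Alpha (payoff 3).
Bob's best responses — vs Alpha: Epsilon (payoff 3); vs Beta: Epsilon (payoff 6); vs Gamma: Beta (payoff 5); vs Delta: Delta (payoff 4).
The only mutual best response is (Alpha, Epsilon); neither player gains by switching there.

(Alpha, Epsilon)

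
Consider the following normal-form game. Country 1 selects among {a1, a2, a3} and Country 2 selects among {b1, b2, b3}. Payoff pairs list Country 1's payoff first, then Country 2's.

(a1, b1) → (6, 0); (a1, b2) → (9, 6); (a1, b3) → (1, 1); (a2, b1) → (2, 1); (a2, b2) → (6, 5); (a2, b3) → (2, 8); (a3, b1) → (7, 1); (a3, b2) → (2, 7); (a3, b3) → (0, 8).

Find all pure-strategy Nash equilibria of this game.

(a1, b2) and (a2, b3)

Find each player's best response to every opponent strategy; NE are the intersections.
Country 1's best responses — vs b1: a3 (payoff 7); vs b2: a1 (payoff 9); vs b3: a2 (payoff 2).
Country 2's best responses — vs a1: b2 (payoff 6); vs a2: b3 (payoff 8); vs a3: b3 (payoff 8).
Mutual best responses occur at (a1, b2) and (a2, b3); at each, neither player gains by switching.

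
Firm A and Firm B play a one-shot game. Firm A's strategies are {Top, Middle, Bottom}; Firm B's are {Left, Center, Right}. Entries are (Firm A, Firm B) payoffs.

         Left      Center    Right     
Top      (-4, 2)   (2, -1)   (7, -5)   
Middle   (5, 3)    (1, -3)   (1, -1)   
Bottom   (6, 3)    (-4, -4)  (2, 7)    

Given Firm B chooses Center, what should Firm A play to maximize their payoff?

Top

With Firm B fixed at Center, Firm A's payoffs are: Top → 2, Middle → 1, Bottom → -4.
The maximum is 2, achieved by Top.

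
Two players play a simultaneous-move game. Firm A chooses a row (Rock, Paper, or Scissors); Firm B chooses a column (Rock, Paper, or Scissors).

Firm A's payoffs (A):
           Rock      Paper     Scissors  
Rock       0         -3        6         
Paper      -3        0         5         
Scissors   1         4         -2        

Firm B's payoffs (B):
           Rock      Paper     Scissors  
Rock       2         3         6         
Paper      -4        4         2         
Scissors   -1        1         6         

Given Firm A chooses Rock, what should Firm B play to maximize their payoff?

Scissors

With Firm A fixed at Rock, Firm B's payoffs are: Rock → 2, Paper → 3, Scissors → 6.
The maximum is 6, achieved by Scissors.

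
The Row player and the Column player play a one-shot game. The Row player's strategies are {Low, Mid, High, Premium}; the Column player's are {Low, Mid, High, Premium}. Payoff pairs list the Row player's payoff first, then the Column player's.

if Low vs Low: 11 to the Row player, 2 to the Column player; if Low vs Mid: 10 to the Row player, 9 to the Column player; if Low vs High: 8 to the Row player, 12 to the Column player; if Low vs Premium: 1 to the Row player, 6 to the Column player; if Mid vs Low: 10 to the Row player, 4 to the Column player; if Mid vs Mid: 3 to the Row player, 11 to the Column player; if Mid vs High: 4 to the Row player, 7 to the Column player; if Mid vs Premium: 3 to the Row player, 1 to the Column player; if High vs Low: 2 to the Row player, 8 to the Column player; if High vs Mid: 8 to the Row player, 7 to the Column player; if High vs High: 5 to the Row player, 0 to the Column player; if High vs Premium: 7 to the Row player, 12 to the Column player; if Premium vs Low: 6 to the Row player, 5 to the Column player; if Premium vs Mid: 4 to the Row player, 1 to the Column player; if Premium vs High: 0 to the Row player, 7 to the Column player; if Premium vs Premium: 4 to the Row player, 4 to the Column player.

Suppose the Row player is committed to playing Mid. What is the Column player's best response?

Mid

With the Row player fixed at Mid, the Column player's payoffs are: Low → 4, Mid → 11, High → 7, Premium → 1.
The maximum is 11, achieved by Mid.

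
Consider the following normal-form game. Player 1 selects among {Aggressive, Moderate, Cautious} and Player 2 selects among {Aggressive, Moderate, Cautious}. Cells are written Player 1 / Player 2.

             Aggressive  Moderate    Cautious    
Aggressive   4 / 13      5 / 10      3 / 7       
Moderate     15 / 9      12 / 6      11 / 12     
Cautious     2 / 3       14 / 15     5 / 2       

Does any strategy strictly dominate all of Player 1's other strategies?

Check whether one of Player 1's strategies beats all alternatives regardless of what the opponent does.
Aggressive is not dominant: against Aggressive, Moderate gives 15 > 4.
Moderate is not dominant: against Moderate, Cautious gives 14 > 12.
Cautious is not dominant: against Aggressive, Aggressive gives 4 > 2.
No single strategy is best against every opponent action.

None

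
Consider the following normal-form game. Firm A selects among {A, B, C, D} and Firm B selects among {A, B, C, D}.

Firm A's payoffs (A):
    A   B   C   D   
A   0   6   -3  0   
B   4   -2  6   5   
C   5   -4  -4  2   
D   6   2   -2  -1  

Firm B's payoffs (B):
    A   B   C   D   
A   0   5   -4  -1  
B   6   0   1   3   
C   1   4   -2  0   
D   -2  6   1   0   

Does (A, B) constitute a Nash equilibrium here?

Holding Firm B at B: Firm A gets 6 from A, versus -2 from B, -4 from C, 2 from D. No profitable deviation for Firm A.
Holding Firm A at A: Firm B gets 5 from B, versus 0 from A, -4 from C, -1 from D. No profitable deviation for Firm B either.

Yes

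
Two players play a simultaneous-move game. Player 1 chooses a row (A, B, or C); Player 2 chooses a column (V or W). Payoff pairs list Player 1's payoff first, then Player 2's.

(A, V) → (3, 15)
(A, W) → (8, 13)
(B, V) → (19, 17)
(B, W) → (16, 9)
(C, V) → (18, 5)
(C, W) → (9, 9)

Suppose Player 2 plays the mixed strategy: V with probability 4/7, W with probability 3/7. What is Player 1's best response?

Player 1's best reply maximizes expected payoff against the mix.
A: (4/7)·3 + (3/7)·8 = 36/7
B: (4/7)·19 + (3/7)·16 = 124/7
C: (4/7)·18 + (3/7)·9 = 99/7
Highest expected payoff is 124/7, from B.

B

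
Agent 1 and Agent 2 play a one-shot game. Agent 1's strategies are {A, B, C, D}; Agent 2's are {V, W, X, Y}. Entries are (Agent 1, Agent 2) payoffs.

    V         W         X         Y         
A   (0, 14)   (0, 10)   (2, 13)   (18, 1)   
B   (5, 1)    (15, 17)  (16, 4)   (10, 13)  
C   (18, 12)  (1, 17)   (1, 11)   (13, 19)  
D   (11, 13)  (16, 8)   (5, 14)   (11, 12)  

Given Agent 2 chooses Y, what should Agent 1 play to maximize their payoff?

A

With Agent 2 fixed at Y, Agent 1's payoffs are: A → 18, B → 10, C → 13, D → 11.
The maximum is 18, achieved by A.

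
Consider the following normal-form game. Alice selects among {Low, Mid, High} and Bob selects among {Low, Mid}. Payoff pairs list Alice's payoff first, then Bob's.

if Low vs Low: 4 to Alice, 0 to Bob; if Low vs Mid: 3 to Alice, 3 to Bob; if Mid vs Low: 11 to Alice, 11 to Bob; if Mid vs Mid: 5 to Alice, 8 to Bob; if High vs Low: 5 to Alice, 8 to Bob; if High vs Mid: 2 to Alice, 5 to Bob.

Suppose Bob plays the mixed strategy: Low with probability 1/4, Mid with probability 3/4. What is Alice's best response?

Mid

Alice's best reply maximizes expected payoff against the mix.
Low: (1/4)·4 + (3/4)·3 = 13/4
Mid: (1/4)·11 + (3/4)·5 = 13/2
High: (1/4)·5 + (3/4)·2 = 11/4
Highest expected payoff is 13/2, from Mid.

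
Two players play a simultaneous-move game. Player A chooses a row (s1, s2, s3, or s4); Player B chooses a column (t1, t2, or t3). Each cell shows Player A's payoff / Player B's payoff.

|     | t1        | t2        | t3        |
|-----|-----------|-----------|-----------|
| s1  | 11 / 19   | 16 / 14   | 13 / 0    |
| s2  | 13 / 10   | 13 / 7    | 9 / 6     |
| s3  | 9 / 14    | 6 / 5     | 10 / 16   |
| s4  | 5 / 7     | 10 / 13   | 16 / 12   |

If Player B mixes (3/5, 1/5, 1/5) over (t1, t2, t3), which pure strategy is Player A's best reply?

s1

Compute Player A's expected payoff from each pure strategy against the given mix.
s1: (3/5)·11 + (1/5)·16 + (1/5)·13 = 62/5
s2: (3/5)·13 + (1/5)·13 + (1/5)·9 = 61/5
s3: (3/5)·9 + (1/5)·6 + (1/5)·10 = 43/5
s4: (3/5)·5 + (1/5)·10 + (1/5)·16 = 41/5
Highest expected payoff is 62/5, from s1.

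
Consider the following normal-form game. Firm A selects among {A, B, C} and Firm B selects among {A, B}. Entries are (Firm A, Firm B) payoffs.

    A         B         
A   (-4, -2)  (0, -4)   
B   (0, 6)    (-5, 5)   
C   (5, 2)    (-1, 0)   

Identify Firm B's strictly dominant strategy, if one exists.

Check whether one of Firm B's strategies beats all alternatives regardless of what the opponent does.
A strictly dominates: vs A: -2 > -4; vs B: 6 > 5; vs C: 2 > 0.

A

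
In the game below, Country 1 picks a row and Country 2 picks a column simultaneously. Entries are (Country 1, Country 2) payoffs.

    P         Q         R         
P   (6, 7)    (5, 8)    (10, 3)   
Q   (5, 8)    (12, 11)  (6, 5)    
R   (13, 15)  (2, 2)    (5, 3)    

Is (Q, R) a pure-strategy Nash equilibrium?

No

Holding Country 2 at R: Country 1 gets 6 from Q but could get 10 by switching to P. Country 1 has a profitable deviation.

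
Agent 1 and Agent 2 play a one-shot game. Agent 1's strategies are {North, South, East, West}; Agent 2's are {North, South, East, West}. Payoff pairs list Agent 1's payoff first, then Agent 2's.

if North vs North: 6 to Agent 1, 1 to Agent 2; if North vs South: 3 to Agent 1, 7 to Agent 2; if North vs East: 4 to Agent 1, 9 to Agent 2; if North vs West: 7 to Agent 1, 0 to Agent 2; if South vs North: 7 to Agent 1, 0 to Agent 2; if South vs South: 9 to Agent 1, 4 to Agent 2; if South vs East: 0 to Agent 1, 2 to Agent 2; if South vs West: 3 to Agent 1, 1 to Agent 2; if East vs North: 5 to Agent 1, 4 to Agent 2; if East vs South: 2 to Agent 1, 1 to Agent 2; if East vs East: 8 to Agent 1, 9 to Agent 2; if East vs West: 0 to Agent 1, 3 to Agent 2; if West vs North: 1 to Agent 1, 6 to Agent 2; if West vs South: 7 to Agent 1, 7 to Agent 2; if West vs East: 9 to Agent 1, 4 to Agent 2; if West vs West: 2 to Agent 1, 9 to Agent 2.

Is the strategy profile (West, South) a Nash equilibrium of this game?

Holding Agent 2 at South: Agent 1 gets 7 from West but could get 9 by switching to South. Agent 1 has a profitable deviation.

No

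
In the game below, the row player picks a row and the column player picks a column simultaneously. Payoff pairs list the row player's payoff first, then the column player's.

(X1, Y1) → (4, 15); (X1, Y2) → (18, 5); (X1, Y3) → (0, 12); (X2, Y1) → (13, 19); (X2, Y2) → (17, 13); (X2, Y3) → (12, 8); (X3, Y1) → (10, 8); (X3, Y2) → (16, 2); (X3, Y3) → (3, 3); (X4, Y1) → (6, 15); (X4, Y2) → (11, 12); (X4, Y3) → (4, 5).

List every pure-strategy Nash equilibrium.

A profile is a Nash equilibrium when each player is best-responding to the other.
The row player's best responses — vs Y1: X2 (payoff 13); vs Y2: X1 (payoff 18); vs Y3: X2 (payoff 12).
The column player's best responses — vs X1: Y1 (payoff 15); vs X2: Y1 (payoff 19); vs X3: Y1 (payoff 8); vs X4: Y1 (payoff 15).
The only mutual best response is (X2, Y1); neither player gains by switching there.

(X2, Y1)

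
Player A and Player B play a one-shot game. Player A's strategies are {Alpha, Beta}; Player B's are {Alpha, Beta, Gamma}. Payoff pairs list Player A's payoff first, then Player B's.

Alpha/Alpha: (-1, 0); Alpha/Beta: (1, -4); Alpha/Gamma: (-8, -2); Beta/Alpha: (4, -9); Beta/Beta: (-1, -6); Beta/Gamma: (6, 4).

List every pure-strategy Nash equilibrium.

(Beta, Gamma)

Find each player's best response to every opponent strategy; NE are the intersections.
Player A's best responses — vs Alpha: Beta (payoff 4); vs Beta: Alpha (payoff 1); vs Gamma: Beta (payoff 6).
Player B's best responses — vs Alpha: Alpha (payoff 0); vs Beta: Gamma (payoff 4).
The only mutual best response is (Beta, Gamma); neither player gains by switching there.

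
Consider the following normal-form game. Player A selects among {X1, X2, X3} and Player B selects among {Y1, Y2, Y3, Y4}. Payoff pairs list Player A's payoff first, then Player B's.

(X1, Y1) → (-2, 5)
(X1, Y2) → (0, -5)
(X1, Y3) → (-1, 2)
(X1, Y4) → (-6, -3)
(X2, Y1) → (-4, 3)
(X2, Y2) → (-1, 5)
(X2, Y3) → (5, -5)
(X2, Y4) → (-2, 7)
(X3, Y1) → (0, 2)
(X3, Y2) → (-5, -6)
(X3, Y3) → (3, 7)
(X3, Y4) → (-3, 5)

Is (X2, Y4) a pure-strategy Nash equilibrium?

Yes

Holding Player B at Y4: Player A gets -2 from X2, versus -6 from X1, -3 from X3. No profitable deviation for Player A.
Holding Player A at X2: Player B gets 7 from Y4, versus 3 from Y1, 5 from Y2, -5 from Y3. No profitable deviation for Player B either.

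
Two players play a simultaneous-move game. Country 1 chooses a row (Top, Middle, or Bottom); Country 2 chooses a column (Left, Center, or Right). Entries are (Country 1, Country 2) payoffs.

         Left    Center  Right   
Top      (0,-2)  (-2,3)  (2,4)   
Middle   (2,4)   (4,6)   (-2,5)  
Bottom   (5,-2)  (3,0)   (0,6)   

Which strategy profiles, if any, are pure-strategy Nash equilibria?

Find each player's best response to every opponent strategy; NE are the intersections.
Country 1's best responses — vs Left: Bottom (payoff 5); vs Center: Middle (payoff 4); vs Right: Top (payoff 2).
Country 2's best responses — vs Top: Right (payoff 4); vs Middle: Center (payoff 6); vs Bottom: Right (payoff 6).
Mutual best responses occur at (Top, Right) and (Middle, Center); at each, neither player gains by switching.

(Top, Right) and (Middle, Center)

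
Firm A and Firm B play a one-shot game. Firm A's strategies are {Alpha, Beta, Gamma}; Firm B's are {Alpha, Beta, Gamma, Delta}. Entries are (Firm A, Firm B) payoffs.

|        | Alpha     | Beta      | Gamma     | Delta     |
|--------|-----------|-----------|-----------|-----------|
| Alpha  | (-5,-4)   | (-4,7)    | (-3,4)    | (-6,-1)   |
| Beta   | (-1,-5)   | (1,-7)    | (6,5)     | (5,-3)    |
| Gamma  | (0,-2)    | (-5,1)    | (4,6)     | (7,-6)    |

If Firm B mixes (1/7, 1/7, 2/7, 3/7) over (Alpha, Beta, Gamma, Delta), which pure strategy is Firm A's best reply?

Compute Firm A's expected payoff from each pure strategy against the given mix.
Alpha: (1/7)·(-5) + (1/7)·(-4) + (2/7)·(-3) + (3/7)·(-6) = -33/7
Beta: (1/7)·(-1) + (1/7)·1 + (2/7)·6 + (3/7)·5 = 27/7
Gamma: (1/7)·0 + (1/7)·(-5) + (2/7)·4 + (3/7)·7 = 24/7
Highest expected payoff is 27/7, from Beta.

Beta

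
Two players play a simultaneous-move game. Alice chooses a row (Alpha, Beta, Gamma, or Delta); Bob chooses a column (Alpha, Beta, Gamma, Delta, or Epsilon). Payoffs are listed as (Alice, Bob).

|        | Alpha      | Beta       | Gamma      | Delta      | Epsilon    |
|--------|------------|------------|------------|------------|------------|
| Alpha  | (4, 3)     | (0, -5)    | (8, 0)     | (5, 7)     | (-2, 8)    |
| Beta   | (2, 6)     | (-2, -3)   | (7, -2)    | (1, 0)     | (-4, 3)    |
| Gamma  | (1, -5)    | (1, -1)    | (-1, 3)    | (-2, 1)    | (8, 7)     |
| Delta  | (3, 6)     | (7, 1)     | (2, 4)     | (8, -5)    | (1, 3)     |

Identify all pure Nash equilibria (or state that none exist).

Check mutual best responses: a cell is a NE iff neither player can gain by unilaterally deviating.
Alice's best responses — vs Alpha: Alpha (payoff 4); vs Beta: Delta (payoff 7); vs Gamma: Alpha (payoff 8); vs Delta: Delta (payoff 8); vs Epsilon: Gamma (payoff 8).
Bob's best responses — vs Alpha: Epsilon (payoff 8); vs Beta: Alpha (payoff 6); vs Gamma: Epsilon (payoff 7); vs Delta: Alpha (payoff 6).
The only mutual best response is (Gamma, Epsilon); neither player gains by switching there.

(Gamma, Epsilon)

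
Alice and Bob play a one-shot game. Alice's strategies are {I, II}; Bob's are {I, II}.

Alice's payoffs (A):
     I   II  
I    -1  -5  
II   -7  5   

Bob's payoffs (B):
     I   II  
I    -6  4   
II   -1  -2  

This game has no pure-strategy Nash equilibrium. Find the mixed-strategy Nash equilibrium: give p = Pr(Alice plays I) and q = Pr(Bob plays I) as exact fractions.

p = 1/11, q = 5/8

Each player's mixing probability is pinned down by making the *other* player indifferent.
Bob indifferent between I and II: p·(-6) + (1−p)·(-1) = p·4 + (1−p)·(-2) ⟹ (-1) + (-5)p = (-2) + 6p ⟹ p = 1/11.
Alice indifferent between I and II: q·(-1) + (1−q)·(-5) = q·(-7) + (1−q)·5 ⟹ (-5) + 4q = 5 + (-12)q ⟹ q = 5/8.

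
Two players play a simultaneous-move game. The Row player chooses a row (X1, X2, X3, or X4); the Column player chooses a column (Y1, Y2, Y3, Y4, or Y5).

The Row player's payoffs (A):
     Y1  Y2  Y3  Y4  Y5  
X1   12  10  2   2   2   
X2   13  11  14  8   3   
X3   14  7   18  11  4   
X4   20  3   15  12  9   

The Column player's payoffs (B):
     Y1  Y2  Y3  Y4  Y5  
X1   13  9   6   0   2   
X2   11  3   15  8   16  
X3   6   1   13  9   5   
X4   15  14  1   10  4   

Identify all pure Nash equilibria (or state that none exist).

A profile is a Nash equilibrium when each player is best-responding to the other.
The Row player's best responses — vs Y1: X4 (payoff 20); vs Y2: X2 (payoff 11); vs Y3: X3 (payoff 18); vs Y4: X4 (payoff 12); vs Y5: X4 (payoff 9).
The Column player's best responses — vs X1: Y1 (payoff 13); vs X2: Y5 (payoff 16); vs X3: Y3 (payoff 13); vs X4: Y1 (payoff 15).
Mutual best responses occur at (X3, Y3) and (X4, Y1); at each, neither player gains by switching.

(X3, Y3) and (X4, Y1)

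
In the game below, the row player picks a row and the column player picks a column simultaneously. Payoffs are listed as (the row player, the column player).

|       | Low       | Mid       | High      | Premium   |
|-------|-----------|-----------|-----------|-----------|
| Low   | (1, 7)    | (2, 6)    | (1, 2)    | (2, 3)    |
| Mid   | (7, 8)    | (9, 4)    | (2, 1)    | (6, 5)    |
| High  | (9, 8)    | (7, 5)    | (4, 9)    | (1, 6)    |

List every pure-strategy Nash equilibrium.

A profile is a Nash equilibrium when each player is best-responding to the other.
The row player's best responses — vs Low: High (payoff 9); vs Mid: Mid (payoff 9); vs High: High (payoff 4); vs Premium: Mid (payoff 6).
The column player's best responses — vs Low: Low (payoff 7); vs Mid: Low (payoff 8); vs High: High (payoff 9).
The only mutual best response is (High, High); neither player gains by switching there.

(High, High)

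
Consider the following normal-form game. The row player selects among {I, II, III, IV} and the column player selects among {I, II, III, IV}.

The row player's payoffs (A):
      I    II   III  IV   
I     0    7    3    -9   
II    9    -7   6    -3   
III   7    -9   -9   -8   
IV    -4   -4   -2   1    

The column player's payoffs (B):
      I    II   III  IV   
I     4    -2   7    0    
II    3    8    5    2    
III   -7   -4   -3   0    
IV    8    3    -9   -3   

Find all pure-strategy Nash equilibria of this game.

No pure-strategy Nash equilibrium

Find each player's best response to every opponent strategy; NE are the intersections.
The row player's best responses — vs I: II (payoff 9); vs II: I (payoff 7); vs III: II (payoff 6); vs IV: IV (payoff 1).
The column player's best responses — vs I: III (payoff 7); vs II: II (payoff 8); vs III: IV (payoff 0); vs IV: I (payoff 8).
No cell has both players best-responding. For instance, the row player's best reply to III is II, but against II the column player prefers II over III.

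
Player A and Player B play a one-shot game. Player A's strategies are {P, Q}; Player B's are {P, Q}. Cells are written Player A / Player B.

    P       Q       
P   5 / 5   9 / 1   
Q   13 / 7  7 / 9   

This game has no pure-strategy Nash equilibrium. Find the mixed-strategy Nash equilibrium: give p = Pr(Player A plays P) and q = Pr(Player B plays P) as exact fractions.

In a mixed NE each player is indifferent between their pure strategies, so the opponent's mix sets the indifference.
Player B indifferent between P and Q: p·5 + (1−p)·7 = p·1 + (1−p)·9 ⟹ 7 + (-2)p = 9 + (-8)p ⟹ p = 1/3.
Player A indifferent between P and Q: q·5 + (1−q)·9 = q·13 + (1−q)·7 ⟹ 9 + (-4)q = 7 + 6q ⟹ q = 1/5.

p = 1/3, q = 1/5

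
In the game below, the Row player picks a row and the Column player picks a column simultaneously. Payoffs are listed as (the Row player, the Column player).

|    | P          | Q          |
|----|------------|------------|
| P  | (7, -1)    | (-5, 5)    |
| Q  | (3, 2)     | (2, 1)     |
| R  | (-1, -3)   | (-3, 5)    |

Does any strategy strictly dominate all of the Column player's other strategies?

No strictly dominant strategy

Check whether one of the Column player's strategies beats all alternatives regardless of what the opponent does.
P is not dominant: against P, Q gives 5 > -1.
Q is not dominant: against Q, P gives 2 > 1.
No single strategy is best against every opponent action.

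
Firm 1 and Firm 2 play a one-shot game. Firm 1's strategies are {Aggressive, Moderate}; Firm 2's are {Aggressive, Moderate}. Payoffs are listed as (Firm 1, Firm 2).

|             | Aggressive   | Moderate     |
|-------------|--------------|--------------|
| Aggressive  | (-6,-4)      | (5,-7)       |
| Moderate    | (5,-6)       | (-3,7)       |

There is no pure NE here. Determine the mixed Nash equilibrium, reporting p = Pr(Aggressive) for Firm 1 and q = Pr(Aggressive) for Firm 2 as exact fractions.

p = 13/16, q = 8/19

Each player's mixing probability is pinned down by making the *other* player indifferent.
Firm 2 indifferent between Aggressive and Moderate: p·(-4) + (1−p)·(-6) = p·(-7) + (1−p)·7 ⟹ (-6) + 2p = 7 + (-14)p ⟹ p = 13/16.
Firm 1 indifferent between Aggressive and Moderate: q·(-6) + (1−q)·5 = q·5 + (1−q)·(-3) ⟹ 5 + (-11)q = (-3) + 8q ⟹ q = 8/19.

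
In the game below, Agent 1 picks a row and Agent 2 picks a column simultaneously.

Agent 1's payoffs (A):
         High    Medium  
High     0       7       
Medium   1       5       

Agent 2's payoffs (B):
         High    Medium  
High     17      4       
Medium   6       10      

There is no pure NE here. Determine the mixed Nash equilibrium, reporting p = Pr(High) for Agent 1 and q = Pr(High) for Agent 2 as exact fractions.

In a mixed NE each player is indifferent between their pure strategies, so the opponent's mix sets the indifference.
Agent 2 indifferent between High and Medium: p·17 + (1−p)·6 = p·4 + (1−p)·10 ⟹ 6 + 11p = 10 + (-6)p ⟹ p = 4/17.
Agent 1 indifferent between High and Medium: q·0 + (1−q)·7 = q·1 + (1−q)·5 ⟹ 7 + (-7)q = 5 + (-4)q ⟹ q = 2/3.

p = 4/17, q = 2/3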